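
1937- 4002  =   - 2065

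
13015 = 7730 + 5285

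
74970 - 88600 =-13630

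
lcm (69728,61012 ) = 488096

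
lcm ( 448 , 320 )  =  2240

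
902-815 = 87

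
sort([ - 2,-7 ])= [ - 7, - 2]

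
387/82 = 4 + 59/82 = 4.72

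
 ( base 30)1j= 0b110001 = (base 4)301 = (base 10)49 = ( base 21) 27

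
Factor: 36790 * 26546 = 976627340 =2^2*5^1 * 13^2*283^1*1021^1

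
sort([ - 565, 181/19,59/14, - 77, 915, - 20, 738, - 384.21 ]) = [  -  565, - 384.21, - 77, - 20,  59/14, 181/19,738,  915]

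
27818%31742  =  27818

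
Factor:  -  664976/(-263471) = 2^4 * 13^(  -  1 )*23^1 * 139^1 * 1559^( - 1) = 51152/20267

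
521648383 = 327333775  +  194314608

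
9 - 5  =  4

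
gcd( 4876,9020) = 4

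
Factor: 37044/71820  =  5^(-1)*7^2*19^(  -  1) = 49/95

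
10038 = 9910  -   - 128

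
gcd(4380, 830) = 10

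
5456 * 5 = 27280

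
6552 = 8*819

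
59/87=59/87 = 0.68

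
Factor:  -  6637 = -6637^1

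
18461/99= 186 + 47/99 = 186.47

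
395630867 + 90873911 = 486504778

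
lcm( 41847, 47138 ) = 4101006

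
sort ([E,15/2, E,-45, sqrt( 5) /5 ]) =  [ - 45, sqrt( 5 )/5, E, E, 15/2]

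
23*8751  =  201273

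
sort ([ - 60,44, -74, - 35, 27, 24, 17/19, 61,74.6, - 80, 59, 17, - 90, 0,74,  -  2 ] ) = [ - 90,-80, - 74,  -  60, - 35,- 2, 0, 17/19, 17,24, 27, 44, 59, 61, 74,  74.6 ] 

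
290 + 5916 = 6206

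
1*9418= 9418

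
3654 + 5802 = 9456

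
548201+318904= 867105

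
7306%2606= 2094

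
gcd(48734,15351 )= 7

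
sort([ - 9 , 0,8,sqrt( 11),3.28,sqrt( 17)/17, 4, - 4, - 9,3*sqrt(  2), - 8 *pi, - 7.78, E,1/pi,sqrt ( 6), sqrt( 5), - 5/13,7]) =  [ - 8*pi , - 9,-9, - 7.78 ,-4 , - 5/13,0,sqrt( 17 )/17,1/pi,sqrt( 5),sqrt(6), E,3.28,sqrt (11), 4  ,  3 * sqrt( 2 ),7, 8 ] 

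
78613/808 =78613/808 = 97.29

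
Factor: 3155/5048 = 2^ ( - 3 ) * 5^1  =  5/8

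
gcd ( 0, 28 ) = 28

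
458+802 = 1260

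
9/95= 9/95 = 0.09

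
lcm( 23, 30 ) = 690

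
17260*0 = 0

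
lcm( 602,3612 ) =3612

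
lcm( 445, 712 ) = 3560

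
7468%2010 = 1438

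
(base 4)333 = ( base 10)63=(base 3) 2100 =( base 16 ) 3F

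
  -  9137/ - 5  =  1827 + 2/5= 1827.40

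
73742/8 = 9217+3/4 = 9217.75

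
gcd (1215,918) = 27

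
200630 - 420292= -219662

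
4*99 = 396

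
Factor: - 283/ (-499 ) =283^1*499^( - 1)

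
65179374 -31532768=33646606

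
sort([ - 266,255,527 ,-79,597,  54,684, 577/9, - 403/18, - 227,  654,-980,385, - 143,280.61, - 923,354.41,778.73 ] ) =[-980,-923,-266,  -  227, -143,-79,-403/18, 54, 577/9, 255,280.61, 354.41, 385,527, 597, 654,684,778.73] 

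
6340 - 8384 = -2044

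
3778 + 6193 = 9971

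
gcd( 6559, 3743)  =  1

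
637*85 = 54145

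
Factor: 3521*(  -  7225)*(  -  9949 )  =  253094849525 = 5^2 *7^1*17^2*503^1 * 9949^1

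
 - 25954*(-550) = 14274700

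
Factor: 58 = 2^1*29^1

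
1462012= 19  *76948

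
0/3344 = 0 = 0.00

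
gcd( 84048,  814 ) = 2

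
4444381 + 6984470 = 11428851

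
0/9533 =0 =0.00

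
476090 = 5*95218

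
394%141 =112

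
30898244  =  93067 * 332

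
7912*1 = 7912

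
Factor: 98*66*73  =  472164=2^2*3^1*7^2*11^1*73^1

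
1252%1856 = 1252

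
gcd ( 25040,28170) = 3130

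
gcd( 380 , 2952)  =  4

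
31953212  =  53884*593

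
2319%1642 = 677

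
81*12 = 972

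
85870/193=444 + 178/193= 444.92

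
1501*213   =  319713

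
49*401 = 19649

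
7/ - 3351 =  - 1 + 3344/3351 = - 0.00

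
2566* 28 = 71848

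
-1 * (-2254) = 2254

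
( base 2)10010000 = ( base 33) 4C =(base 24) 60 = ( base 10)144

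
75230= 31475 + 43755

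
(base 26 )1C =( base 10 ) 38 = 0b100110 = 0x26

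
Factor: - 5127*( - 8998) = 2^1*3^1*11^1*409^1*1709^1 = 46132746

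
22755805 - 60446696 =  - 37690891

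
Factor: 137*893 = 122341 = 19^1*47^1*137^1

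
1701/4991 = 243/713 = 0.34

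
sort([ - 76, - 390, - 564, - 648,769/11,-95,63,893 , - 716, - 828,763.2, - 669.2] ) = [  -  828,-716, - 669.2, - 648, - 564, - 390, - 95, - 76, 63,769/11,763.2,893]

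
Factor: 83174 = 2^1*7^1*13^1*457^1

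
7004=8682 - 1678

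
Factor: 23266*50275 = 2^1*5^2*2011^1*11633^1 = 1169698150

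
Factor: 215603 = 149^1  *1447^1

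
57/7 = 8 + 1/7 = 8.14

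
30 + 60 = 90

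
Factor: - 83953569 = - 3^1*7^1*1129^1*3541^1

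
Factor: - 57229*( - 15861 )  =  3^1 * 17^1*151^1*311^1*379^1 = 907709169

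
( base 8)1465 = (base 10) 821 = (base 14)429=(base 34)O5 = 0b1100110101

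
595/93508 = 595/93508  =  0.01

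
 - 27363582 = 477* ( - 57366 ) 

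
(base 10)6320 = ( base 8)14260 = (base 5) 200240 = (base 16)18B0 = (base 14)2436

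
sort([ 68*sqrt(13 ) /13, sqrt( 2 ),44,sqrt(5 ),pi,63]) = [ sqrt(2 ),  sqrt(5)  ,  pi, 68*sqrt( 13) /13, 44,63]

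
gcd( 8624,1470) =98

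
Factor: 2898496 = 2^6*45289^1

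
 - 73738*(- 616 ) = 45422608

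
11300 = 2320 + 8980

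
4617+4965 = 9582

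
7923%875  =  48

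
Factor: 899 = 29^1*31^1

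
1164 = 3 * 388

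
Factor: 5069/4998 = 2^( - 1)*3^ ( - 1)*7^ ( - 2)*17^( - 1)*37^1* 137^1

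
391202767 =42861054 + 348341713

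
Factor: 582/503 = 2^1 * 3^1*97^1*503^( - 1)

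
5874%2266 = 1342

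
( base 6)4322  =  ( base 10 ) 986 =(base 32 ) UQ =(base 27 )19e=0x3DA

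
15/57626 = 15/57626 = 0.00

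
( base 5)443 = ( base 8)173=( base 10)123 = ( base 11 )102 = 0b1111011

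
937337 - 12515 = 924822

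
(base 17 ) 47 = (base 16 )4b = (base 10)75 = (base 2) 1001011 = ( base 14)55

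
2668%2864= 2668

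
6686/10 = 3343/5 = 668.60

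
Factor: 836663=836663^1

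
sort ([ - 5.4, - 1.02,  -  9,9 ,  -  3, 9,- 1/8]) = [ - 9, - 5.4, - 3 ,  -  1.02, - 1/8, 9 , 9 ]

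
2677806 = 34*78759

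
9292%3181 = 2930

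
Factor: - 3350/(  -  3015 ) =10/9 = 2^1*3^( - 2)*5^1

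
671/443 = 671/443  =  1.51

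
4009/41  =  4009/41 = 97.78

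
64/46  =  32/23  =  1.39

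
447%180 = 87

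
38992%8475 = 5092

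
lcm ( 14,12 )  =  84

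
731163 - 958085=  - 226922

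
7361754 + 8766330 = 16128084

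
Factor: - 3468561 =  -3^1 * 17^1*23^1 * 2957^1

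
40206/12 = 6701/2=3350.50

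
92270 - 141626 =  - 49356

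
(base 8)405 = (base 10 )261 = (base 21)C9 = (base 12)199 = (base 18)E9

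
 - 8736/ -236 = 2184/59= 37.02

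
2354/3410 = 107/155= 0.69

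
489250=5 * 97850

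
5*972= 4860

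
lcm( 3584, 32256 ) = 32256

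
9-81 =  - 72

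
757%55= 42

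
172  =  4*43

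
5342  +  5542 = 10884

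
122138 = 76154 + 45984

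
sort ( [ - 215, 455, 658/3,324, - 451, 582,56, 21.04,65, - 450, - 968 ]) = [ - 968, - 451, - 450,-215, 21.04,56,65,658/3,  324,455,582 ] 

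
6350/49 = 129  +  29/49=129.59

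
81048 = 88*921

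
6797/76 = 89+ 33/76 = 89.43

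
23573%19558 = 4015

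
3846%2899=947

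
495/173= 2 +149/173 = 2.86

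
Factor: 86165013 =3^1*11^1*2611061^1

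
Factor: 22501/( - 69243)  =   - 3^( - 1 )*22501^1*23081^( - 1)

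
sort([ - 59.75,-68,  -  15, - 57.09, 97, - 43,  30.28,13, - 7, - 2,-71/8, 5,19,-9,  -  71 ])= [ - 71, - 68,  -  59.75, - 57.09, - 43,  -  15, - 9, - 71/8, - 7,  -  2, 5, 13 , 19,  30.28 , 97]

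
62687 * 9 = 564183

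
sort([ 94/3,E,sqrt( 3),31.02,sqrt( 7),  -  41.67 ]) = [ - 41.67, sqrt( 3),sqrt( 7 ),E, 31.02 , 94/3 ]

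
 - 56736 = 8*( - 7092 ) 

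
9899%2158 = 1267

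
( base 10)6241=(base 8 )14141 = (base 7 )24124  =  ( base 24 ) AK1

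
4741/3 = 4741/3 = 1580.33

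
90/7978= 45/3989 =0.01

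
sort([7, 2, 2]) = [2,  2, 7]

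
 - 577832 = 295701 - 873533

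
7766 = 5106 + 2660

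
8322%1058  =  916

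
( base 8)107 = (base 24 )2n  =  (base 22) 35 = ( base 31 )29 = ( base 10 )71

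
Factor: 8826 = 2^1*3^1*1471^1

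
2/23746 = 1/11873 =0.00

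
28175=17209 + 10966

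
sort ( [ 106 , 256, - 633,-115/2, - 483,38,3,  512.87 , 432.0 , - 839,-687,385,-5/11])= [-839, - 687, - 633,-483,  -  115/2 , - 5/11,3, 38, 106,  256 , 385 , 432.0,  512.87]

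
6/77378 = 3/38689 = 0.00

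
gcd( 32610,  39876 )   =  6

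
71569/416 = 71569/416= 172.04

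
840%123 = 102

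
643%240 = 163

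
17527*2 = 35054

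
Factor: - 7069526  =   - 2^1*3534763^1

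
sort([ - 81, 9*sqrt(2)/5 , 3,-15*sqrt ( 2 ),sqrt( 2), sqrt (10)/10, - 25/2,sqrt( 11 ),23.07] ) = [ - 81, - 15*sqrt(2 ),  -  25/2, sqrt( 10) /10, sqrt(2), 9*sqrt( 2)/5,3,sqrt (11), 23.07 ]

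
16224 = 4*4056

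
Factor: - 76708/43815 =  - 604/345 = - 2^2*3^( - 1)*5^ ( - 1 )*23^( - 1 )*151^1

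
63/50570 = 63/50570 = 0.00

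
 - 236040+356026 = 119986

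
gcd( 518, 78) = 2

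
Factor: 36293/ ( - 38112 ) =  - 2^( - 5 )*3^(  -  1 ) *397^( - 1 )*36293^1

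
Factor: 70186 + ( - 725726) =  - 655540 = -2^2*5^1*73^1*449^1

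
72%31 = 10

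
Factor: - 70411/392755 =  - 5^( -1)*173^1*193^( - 1) =-  173/965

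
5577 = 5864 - 287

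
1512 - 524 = 988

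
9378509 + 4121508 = 13500017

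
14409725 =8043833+6365892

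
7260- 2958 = 4302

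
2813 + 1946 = 4759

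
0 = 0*55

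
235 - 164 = 71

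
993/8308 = 993/8308 = 0.12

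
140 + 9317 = 9457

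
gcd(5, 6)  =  1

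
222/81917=222/81917= 0.00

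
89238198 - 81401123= 7837075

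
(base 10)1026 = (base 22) 22E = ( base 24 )1II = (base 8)2002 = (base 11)853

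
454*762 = 345948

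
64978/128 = 32489/64 = 507.64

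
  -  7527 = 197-7724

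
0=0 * 87032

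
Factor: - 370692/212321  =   - 2^2*3^2 * 7^1*241^( - 1)*881^(  -  1)*1471^1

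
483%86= 53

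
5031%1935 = 1161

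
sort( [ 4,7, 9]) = [ 4,7, 9]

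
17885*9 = 160965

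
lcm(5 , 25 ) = 25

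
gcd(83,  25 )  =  1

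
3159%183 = 48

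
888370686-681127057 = 207243629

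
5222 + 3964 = 9186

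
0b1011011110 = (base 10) 734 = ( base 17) 293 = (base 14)3a6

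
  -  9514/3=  - 3172 + 2/3 = - 3171.33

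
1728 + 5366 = 7094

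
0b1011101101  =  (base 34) m1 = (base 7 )2120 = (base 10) 749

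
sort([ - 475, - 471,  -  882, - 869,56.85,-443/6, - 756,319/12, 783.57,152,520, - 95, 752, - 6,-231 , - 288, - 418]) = [ - 882, - 869,-756, - 475  , - 471, - 418, - 288 , - 231, - 95, - 443/6, - 6,319/12,56.85,152,520,752,783.57] 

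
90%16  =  10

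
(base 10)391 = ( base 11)326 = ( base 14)1dd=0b110000111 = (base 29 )DE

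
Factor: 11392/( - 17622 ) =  - 64/99 = - 2^6*3^( - 2 )*11^( - 1)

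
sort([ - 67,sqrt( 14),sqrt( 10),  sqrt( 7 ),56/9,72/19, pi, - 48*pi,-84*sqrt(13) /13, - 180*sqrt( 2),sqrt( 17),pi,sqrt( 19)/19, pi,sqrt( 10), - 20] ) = [ - 180*sqrt( 2 ), - 48*pi,- 67 ,-84*sqrt (13)/13, - 20,sqrt( 19 )/19,sqrt( 7 ),pi, pi, pi,sqrt( 10 ),sqrt( 10 ),sqrt (14),72/19 , sqrt( 17 ) , 56/9 ]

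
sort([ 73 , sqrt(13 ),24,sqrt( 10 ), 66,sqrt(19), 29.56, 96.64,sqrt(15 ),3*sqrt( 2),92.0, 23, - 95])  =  [ - 95 , sqrt ( 10 ), sqrt( 13 ),sqrt( 15), 3*sqrt (2 ),sqrt (19),23,24, 29.56,66,  73,92.0,96.64]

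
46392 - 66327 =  - 19935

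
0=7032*0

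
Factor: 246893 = 149^1*1657^1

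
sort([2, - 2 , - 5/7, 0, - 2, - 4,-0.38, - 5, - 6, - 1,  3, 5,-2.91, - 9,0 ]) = [-9, - 6, - 5 ,- 4, - 2.91,- 2,  -  2, - 1, - 5/7, - 0.38, 0, 0,2, 3  ,  5]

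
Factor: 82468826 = 2^1*11^1*67^1*55949^1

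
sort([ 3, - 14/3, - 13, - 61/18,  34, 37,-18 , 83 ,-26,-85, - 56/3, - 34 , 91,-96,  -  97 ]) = [ - 97, - 96, - 85, - 34, - 26, - 56/3, - 18 ,  -  13, - 14/3,-61/18,3 , 34,  37,83,91 ]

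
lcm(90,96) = 1440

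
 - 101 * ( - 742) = 74942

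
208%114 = 94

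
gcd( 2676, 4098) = 6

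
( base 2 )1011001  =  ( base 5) 324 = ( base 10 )89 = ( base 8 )131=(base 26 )3B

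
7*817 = 5719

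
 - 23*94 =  - 2162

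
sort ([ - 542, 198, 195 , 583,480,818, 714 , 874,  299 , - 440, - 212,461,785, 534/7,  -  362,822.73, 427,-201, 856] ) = [ - 542, - 440 , - 362, - 212, - 201, 534/7,  195, 198,299,427, 461, 480 , 583,714,  785,818,822.73, 856,874 ] 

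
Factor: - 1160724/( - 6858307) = 2^2*3^1 * 197^1 * 491^1*6858307^( - 1)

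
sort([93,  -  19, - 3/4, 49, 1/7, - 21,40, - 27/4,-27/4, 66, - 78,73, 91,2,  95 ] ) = [-78, - 21, - 19,- 27/4, - 27/4,-3/4, 1/7, 2, 40,49,66, 73,  91, 93, 95 ] 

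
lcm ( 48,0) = 0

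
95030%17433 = 7865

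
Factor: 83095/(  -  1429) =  - 5^1*1429^( - 1 )*16619^1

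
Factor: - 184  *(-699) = 128616  =  2^3*3^1*23^1 * 233^1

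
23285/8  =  2910 + 5/8 = 2910.62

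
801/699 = 267/233 =1.15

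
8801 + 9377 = 18178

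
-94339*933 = -88018287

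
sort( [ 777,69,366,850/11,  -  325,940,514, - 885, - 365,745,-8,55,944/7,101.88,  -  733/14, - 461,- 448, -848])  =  [- 885 ,- 848, - 461 , - 448 ,  -  365, - 325, - 733/14,  -  8,55,69, 850/11,101.88,944/7,366, 514, 745, 777, 940 ] 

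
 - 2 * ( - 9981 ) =19962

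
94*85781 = 8063414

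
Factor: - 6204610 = -2^1*5^1*620461^1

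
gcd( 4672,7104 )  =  64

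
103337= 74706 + 28631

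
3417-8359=  -  4942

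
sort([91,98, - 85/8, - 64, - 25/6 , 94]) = [ - 64, - 85/8, - 25/6,91, 94,  98 ]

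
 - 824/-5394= 412/2697 = 0.15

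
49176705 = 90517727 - 41341022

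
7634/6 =1272  +  1/3 = 1272.33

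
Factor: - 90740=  - 2^2*5^1*13^1*349^1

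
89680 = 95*944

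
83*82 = 6806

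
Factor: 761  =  761^1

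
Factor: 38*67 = 2^1*19^1*67^1= 2546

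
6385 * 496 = 3166960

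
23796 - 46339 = - 22543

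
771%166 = 107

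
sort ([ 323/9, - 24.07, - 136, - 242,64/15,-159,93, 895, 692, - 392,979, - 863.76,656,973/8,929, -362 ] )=[ - 863.76, - 392, - 362, - 242, - 159,-136, - 24.07,64/15,323/9,93,973/8, 656,692 , 895, 929,979]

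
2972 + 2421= 5393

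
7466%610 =146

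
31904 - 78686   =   - 46782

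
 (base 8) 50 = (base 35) 15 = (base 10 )40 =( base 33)17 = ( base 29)1B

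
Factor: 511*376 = 192136 = 2^3*7^1*47^1*73^1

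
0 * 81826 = 0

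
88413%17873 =16921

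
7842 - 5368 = 2474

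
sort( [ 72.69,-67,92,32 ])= [ - 67,  32,72.69, 92]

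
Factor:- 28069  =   - 28069^1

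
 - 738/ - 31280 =369/15640 = 0.02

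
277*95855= 26551835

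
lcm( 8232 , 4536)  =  222264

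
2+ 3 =5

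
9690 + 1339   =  11029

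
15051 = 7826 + 7225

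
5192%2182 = 828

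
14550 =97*150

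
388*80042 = 31056296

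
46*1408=64768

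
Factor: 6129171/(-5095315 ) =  - 3^2*5^ ( - 1)*31^( - 1)*71^( - 1)*463^( - 1)*681019^1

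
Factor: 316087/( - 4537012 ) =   -  2^(  -  2) * 53^(  -  1) * 21401^(-1 )*316087^1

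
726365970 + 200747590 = 927113560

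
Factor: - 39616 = -2^6*619^1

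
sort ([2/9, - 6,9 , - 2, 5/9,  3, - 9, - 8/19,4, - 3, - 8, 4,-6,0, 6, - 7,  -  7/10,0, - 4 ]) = [ -9, - 8 , - 7 , - 6, - 6, - 4, - 3, - 2, - 7/10, - 8/19,0, 0, 2/9 , 5/9, 3, 4, 4, 6,9 ] 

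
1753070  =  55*31874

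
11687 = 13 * 899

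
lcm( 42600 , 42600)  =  42600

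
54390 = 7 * 7770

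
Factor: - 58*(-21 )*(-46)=-56028 = -2^2 * 3^1*7^1*23^1 *29^1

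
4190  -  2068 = 2122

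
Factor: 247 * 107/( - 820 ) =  - 2^(-2) * 5^( - 1 )*13^1*19^1*41^( - 1)*107^1  =  - 26429/820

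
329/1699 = 329/1699 =0.19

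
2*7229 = 14458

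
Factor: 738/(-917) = -2^1*3^2*7^( - 1)*41^1*131^ ( - 1 )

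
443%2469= 443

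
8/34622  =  4/17311 = 0.00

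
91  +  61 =152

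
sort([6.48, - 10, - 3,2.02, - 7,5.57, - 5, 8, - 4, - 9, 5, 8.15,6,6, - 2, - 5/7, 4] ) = [ - 10, - 9, - 7, - 5, - 4, - 3,-2, - 5/7, 2.02 , 4, 5, 5.57,6,6, 6.48, 8,8.15 ] 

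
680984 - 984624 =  - 303640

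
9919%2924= 1147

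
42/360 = 7/60=0.12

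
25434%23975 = 1459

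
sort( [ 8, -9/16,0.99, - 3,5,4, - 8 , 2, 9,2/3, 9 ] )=[ - 8,-3,- 9/16,2/3, 0.99,2,4, 5,8,9,9]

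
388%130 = 128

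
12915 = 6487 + 6428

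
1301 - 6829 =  -5528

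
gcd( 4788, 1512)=252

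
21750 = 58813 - 37063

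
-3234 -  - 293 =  - 2941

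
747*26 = 19422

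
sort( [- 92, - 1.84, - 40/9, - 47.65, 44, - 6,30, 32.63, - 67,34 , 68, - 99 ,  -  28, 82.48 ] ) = [ - 99, - 92, - 67, - 47.65, - 28,- 6, - 40/9, - 1.84,30,32.63,34, 44 , 68,  82.48] 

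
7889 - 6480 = 1409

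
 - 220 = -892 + 672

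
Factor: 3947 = 3947^1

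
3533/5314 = 3533/5314 = 0.66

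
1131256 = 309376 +821880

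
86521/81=86521/81= 1068.16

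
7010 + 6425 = 13435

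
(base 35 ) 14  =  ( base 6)103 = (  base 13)30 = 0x27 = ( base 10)39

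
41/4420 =41/4420=0.01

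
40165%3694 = 3225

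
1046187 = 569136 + 477051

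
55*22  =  1210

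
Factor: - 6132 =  - 2^2*3^1*7^1*73^1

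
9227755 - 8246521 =981234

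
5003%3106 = 1897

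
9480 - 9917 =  - 437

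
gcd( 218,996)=2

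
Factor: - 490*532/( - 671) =260680/671 = 2^3 * 5^1 * 7^3*11^( - 1)*19^1*61^ ( - 1 )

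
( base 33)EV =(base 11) 409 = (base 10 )493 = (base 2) 111101101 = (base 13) 2bc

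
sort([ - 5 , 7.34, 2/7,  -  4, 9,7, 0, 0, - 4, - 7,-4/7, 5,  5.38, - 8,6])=[ - 8, -7, - 5 , - 4,-4, - 4/7,0, 0,2/7,5,5.38,6, 7, 7.34, 9]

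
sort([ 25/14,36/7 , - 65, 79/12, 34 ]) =[- 65  ,  25/14, 36/7, 79/12,34 ]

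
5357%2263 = 831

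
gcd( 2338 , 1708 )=14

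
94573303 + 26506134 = 121079437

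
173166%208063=173166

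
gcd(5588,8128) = 508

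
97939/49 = 1998 + 37/49= 1998.76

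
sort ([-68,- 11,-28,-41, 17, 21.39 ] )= [ - 68,-41, - 28, - 11, 17,21.39]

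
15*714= 10710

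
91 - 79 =12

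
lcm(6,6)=6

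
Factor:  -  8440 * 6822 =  - 57577680 = -2^4*3^2*5^1*211^1*379^1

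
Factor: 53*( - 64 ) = - 2^6*53^1 = -  3392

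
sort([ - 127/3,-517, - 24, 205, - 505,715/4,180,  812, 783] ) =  [  -  517, - 505, - 127/3,-24,715/4,180,205,783, 812] 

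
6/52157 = 6/52157 = 0.00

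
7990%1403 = 975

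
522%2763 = 522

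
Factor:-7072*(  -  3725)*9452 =2^7*5^2 * 13^1 *17^2*139^1*149^1= 248995926400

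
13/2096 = 13/2096= 0.01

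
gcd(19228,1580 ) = 4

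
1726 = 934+792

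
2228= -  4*( - 557)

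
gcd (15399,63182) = 1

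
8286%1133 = 355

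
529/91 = 529/91  =  5.81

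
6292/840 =1573/210  =  7.49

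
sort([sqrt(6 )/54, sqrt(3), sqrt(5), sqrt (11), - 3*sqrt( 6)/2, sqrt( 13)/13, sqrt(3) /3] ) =[ -3 *sqrt( 6 ) /2, sqrt(6 ) /54,sqrt(13)/13 , sqrt( 3) /3,sqrt( 3), sqrt(5 ), sqrt( 11) ] 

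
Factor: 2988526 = 2^1*1494263^1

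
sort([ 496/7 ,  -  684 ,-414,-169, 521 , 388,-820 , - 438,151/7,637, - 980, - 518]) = [  -  980 , -820, - 684,-518, - 438,  -  414 , - 169,151/7 , 496/7 , 388, 521, 637 ] 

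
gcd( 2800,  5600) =2800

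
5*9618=48090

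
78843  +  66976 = 145819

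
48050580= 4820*9969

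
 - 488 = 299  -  787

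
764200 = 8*95525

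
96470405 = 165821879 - 69351474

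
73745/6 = 12290 + 5/6 = 12290.83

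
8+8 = 16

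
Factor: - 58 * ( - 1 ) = 2^1*29^1 = 58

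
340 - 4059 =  - 3719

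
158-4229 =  -4071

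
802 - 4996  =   - 4194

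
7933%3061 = 1811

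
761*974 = 741214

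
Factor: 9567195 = 3^1*5^1*11^1*23^1*2521^1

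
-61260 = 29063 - 90323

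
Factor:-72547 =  - 72547^1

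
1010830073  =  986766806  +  24063267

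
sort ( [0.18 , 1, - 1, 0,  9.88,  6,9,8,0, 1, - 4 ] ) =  [ - 4,-1, 0, 0,0.18, 1,1,6,8,9,  9.88]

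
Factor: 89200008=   2^3*3^3*503^1*821^1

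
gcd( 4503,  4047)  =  57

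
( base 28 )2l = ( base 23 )38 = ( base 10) 77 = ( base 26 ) 2p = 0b1001101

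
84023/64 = 84023/64 = 1312.86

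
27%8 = 3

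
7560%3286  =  988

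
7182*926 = 6650532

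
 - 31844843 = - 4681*6803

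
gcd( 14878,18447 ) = 43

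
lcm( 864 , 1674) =26784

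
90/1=90 = 90.00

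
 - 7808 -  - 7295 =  - 513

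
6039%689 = 527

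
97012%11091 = 8284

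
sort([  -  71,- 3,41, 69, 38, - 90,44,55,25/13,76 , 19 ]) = [ -90, - 71, - 3,25/13,19,38,41,44,  55, 69, 76]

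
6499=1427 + 5072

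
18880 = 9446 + 9434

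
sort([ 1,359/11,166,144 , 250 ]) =[ 1,  359/11, 144,166, 250]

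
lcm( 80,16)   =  80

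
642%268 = 106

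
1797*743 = 1335171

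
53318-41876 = 11442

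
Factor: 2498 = 2^1*1249^1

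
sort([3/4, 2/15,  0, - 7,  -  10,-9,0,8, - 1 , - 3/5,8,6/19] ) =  [ - 10,- 9,-7, - 1, - 3/5, 0, 0,2/15 , 6/19, 3/4, 8,8] 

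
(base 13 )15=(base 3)200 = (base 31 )i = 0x12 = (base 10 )18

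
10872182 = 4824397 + 6047785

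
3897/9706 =3897/9706 = 0.40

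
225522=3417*66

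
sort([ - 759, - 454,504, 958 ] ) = [ - 759, - 454,504,958] 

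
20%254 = 20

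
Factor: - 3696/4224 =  - 7/8 = - 2^( - 3 )*7^1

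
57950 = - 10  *( - 5795 )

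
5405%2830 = 2575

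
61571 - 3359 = 58212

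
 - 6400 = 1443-7843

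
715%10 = 5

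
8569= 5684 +2885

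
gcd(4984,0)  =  4984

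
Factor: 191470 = 2^1*5^1*41^1*467^1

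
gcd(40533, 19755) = 3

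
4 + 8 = 12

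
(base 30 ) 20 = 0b111100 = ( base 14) 44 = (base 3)2020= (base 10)60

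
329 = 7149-6820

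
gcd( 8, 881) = 1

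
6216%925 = 666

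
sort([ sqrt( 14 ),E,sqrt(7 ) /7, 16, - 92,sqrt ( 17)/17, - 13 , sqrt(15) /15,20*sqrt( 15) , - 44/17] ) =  [ - 92, - 13, - 44/17,sqrt( 17 )/17,sqrt (15)/15,  sqrt(7) /7,E,sqrt(14 ), 16,20*sqrt (15 ) ]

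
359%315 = 44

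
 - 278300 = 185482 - 463782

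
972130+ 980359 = 1952489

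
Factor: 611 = 13^1*47^1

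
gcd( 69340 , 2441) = 1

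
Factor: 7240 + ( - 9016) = - 1776= - 2^4*3^1 *37^1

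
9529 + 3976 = 13505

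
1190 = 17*70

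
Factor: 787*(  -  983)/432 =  - 2^(  -  4)*3^( - 3)*787^1*983^1 =- 773621/432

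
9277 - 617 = 8660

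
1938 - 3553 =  - 1615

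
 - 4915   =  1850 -6765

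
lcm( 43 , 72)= 3096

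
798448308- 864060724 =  - 65612416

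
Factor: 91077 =3^1*7^1*4337^1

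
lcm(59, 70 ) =4130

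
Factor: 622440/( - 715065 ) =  - 2^3*3^1*7^1*193^( - 1)  =  - 168/193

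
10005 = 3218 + 6787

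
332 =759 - 427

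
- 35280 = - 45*784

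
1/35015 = 1/35015 = 0.00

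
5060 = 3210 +1850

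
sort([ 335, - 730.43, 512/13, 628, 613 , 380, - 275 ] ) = [- 730.43,  -  275,512/13,335,380,613,628]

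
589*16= 9424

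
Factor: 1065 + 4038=3^6* 7^1= 5103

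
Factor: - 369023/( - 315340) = 2^( - 2 )*5^( - 1 )*15767^( - 1)*369023^1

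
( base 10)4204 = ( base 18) CHA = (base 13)1bb5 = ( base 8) 10154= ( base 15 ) 13A4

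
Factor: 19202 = 2^1*9601^1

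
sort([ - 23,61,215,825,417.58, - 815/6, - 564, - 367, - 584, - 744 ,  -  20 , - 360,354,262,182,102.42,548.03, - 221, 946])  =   [ - 744,-584 , - 564 , - 367, - 360, - 221, - 815/6, - 23, - 20,  61,102.42 , 182,  215,262, 354, 417.58, 548.03,825, 946 ]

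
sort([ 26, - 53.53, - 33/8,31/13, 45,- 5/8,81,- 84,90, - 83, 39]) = [ - 84, - 83, - 53.53, - 33/8, - 5/8, 31/13 , 26, 39,45, 81 , 90]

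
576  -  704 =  - 128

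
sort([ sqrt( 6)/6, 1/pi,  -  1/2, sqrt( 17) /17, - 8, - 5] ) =[ - 8  , - 5, - 1/2, sqrt( 17) /17,1/pi,sqrt(6 ) /6 ] 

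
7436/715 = 10 + 2/5 = 10.40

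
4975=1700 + 3275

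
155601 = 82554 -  - 73047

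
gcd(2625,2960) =5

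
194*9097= 1764818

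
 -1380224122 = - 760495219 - 619728903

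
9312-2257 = 7055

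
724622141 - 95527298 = 629094843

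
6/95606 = 3/47803 = 0.00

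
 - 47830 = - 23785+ - 24045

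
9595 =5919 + 3676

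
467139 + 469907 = 937046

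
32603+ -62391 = -29788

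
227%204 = 23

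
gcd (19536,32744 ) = 8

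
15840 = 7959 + 7881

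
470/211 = 2 + 48/211 = 2.23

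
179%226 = 179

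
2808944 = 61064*46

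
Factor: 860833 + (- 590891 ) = 269942 = 2^1*71^1* 1901^1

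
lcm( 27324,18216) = 54648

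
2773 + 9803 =12576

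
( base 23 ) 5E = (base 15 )89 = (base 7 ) 243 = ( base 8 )201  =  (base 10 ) 129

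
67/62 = 1 + 5/62 = 1.08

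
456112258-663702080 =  - 207589822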